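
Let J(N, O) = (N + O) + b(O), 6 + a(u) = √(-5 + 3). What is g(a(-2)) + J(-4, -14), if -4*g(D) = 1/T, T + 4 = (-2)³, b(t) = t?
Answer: -1535/48 ≈ -31.979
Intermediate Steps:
a(u) = -6 + I*√2 (a(u) = -6 + √(-5 + 3) = -6 + √(-2) = -6 + I*√2)
T = -12 (T = -4 + (-2)³ = -4 - 8 = -12)
J(N, O) = N + 2*O (J(N, O) = (N + O) + O = N + 2*O)
g(D) = 1/48 (g(D) = -¼/(-12) = -¼*(-1/12) = 1/48)
g(a(-2)) + J(-4, -14) = 1/48 + (-4 + 2*(-14)) = 1/48 + (-4 - 28) = 1/48 - 32 = -1535/48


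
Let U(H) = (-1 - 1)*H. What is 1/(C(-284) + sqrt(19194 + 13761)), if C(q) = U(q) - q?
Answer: 284/230983 - 13*sqrt(195)/692949 ≈ 0.00096755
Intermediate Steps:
U(H) = -2*H
C(q) = -3*q (C(q) = -2*q - q = -3*q)
1/(C(-284) + sqrt(19194 + 13761)) = 1/(-3*(-284) + sqrt(19194 + 13761)) = 1/(852 + sqrt(32955)) = 1/(852 + 13*sqrt(195))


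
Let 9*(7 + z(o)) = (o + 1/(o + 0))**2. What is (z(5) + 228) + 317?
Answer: 121726/225 ≈ 541.00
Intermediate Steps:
z(o) = -7 + (o + 1/o)**2/9 (z(o) = -7 + (o + 1/(o + 0))**2/9 = -7 + (o + 1/o)**2/9)
(z(5) + 228) + 317 = ((1/9)*(1 + 5**4 - 61*5**2)/5**2 + 228) + 317 = ((1/9)*(1/25)*(1 + 625 - 61*25) + 228) + 317 = ((1/9)*(1/25)*(1 + 625 - 1525) + 228) + 317 = ((1/9)*(1/25)*(-899) + 228) + 317 = (-899/225 + 228) + 317 = 50401/225 + 317 = 121726/225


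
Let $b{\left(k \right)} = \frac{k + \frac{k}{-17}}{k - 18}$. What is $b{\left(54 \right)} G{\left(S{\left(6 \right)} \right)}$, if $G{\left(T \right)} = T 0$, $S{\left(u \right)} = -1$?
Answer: $0$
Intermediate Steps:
$b{\left(k \right)} = \frac{16 k}{17 \left(-18 + k\right)}$ ($b{\left(k \right)} = \frac{k + k \left(- \frac{1}{17}\right)}{-18 + k} = \frac{k - \frac{k}{17}}{-18 + k} = \frac{\frac{16}{17} k}{-18 + k} = \frac{16 k}{17 \left(-18 + k\right)}$)
$G{\left(T \right)} = 0$
$b{\left(54 \right)} G{\left(S{\left(6 \right)} \right)} = \frac{16}{17} \cdot 54 \frac{1}{-18 + 54} \cdot 0 = \frac{16}{17} \cdot 54 \cdot \frac{1}{36} \cdot 0 = \frac{24}{17} \cdot 0 = 0$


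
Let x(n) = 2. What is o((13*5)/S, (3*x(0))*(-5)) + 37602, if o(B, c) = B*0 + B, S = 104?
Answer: 300821/8 ≈ 37603.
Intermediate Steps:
o(B, c) = B (o(B, c) = 0 + B = B)
o((13*5)/S, (3*x(0))*(-5)) + 37602 = (13*5)/104 + 37602 = 65*(1/104) + 37602 = 5/8 + 37602 = 300821/8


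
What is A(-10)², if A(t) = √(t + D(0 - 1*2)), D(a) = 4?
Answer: -6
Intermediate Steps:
A(t) = √(4 + t) (A(t) = √(t + 4) = √(4 + t))
A(-10)² = (√(4 - 10))² = (√(-6))² = (I*√6)² = -6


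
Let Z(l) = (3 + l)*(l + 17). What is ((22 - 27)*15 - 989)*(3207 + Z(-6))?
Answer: -3377136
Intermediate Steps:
Z(l) = (3 + l)*(17 + l)
((22 - 27)*15 - 989)*(3207 + Z(-6)) = ((22 - 27)*15 - 989)*(3207 + (51 + (-6)² + 20*(-6))) = (-5*15 - 989)*(3207 + (51 + 36 - 120)) = (-75 - 989)*(3207 - 33) = -1064*3174 = -3377136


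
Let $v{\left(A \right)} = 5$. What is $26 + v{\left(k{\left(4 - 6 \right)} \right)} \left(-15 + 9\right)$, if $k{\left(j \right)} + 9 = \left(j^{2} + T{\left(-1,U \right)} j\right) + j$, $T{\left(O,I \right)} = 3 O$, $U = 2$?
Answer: $-4$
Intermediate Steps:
$k{\left(j \right)} = -9 + j^{2} - 2 j$ ($k{\left(j \right)} = -9 + \left(\left(j^{2} + 3 \left(-1\right) j\right) + j\right) = -9 + \left(\left(j^{2} - 3 j\right) + j\right) = -9 + \left(j^{2} - 2 j\right) = -9 + j^{2} - 2 j$)
$26 + v{\left(k{\left(4 - 6 \right)} \right)} \left(-15 + 9\right) = 26 + 5 \left(-15 + 9\right) = 26 + 5 \left(-6\right) = 26 - 30 = -4$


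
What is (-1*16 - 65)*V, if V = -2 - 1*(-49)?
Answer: -3807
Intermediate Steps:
V = 47 (V = -2 + 49 = 47)
(-1*16 - 65)*V = (-1*16 - 65)*47 = (-16 - 65)*47 = -81*47 = -3807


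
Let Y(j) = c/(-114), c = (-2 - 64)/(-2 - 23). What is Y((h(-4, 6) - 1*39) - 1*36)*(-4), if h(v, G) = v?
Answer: 44/475 ≈ 0.092632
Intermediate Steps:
c = 66/25 (c = -66/(-25) = -66*(-1/25) = 66/25 ≈ 2.6400)
Y(j) = -11/475 (Y(j) = (66/25)/(-114) = (66/25)*(-1/114) = -11/475)
Y((h(-4, 6) - 1*39) - 1*36)*(-4) = -11/475*(-4) = 44/475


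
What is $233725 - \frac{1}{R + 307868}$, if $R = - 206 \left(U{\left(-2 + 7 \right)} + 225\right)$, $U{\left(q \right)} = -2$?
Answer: $\frac{61219589249}{261930} \approx 2.3373 \cdot 10^{5}$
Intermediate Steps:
$R = -45938$ ($R = - 206 \left(-2 + 225\right) = \left(-206\right) 223 = -45938$)
$233725 - \frac{1}{R + 307868} = 233725 - \frac{1}{-45938 + 307868} = 233725 - \frac{1}{261930} = \frac{61219589249}{261930}$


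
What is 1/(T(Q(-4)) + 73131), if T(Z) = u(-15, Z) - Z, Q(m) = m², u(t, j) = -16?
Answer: 1/73099 ≈ 1.3680e-5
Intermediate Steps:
T(Z) = -16 - Z
1/(T(Q(-4)) + 73131) = 1/((-16 - 1*(-4)²) + 73131) = 1/((-16 - 1*16) + 73131) = 1/((-16 - 16) + 73131) = 1/(-32 + 73131) = 1/73099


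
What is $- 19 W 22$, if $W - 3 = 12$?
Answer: $-6270$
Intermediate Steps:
$W = 15$ ($W = 3 + 12 = 15$)
$- 19 W 22 = \left(-19\right) 15 \cdot 22 = \left(-285\right) 22 = -6270$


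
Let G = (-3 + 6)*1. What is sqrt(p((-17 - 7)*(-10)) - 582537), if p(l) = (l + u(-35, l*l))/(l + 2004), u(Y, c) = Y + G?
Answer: I*sqrt(183336598005)/561 ≈ 763.24*I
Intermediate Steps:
G = 3 (G = 3*1 = 3)
u(Y, c) = 3 + Y (u(Y, c) = Y + 3 = 3 + Y)
p(l) = (-32 + l)/(2004 + l) (p(l) = (l + (3 - 35))/(l + 2004) = (l - 32)/(2004 + l) = (-32 + l)/(2004 + l))
sqrt(p((-17 - 7)*(-10)) - 582537) = sqrt((-32 + (-17 - 7)*(-10))/(2004 + (-17 - 7)*(-10)) - 582537) = sqrt((-32 - 24*(-10))/(2004 - 24*(-10)) - 582537) = sqrt((-32 + 240)/(2004 + 240) - 582537) = sqrt(208/2244 - 582537) = sqrt((1/2244)*208 - 582537) = sqrt(52/561 - 582537) = sqrt(-326803205/561) = I*sqrt(183336598005)/561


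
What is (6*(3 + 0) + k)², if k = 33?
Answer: 2601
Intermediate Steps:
(6*(3 + 0) + k)² = (6*(3 + 0) + 33)² = (6*3 + 33)² = (18 + 33)² = 51² = 2601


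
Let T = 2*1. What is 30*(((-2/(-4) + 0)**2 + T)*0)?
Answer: 0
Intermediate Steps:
T = 2
30*(((-2/(-4) + 0)**2 + T)*0) = 30*(((-2/(-4) + 0)**2 + 2)*0) = 30*(((-2*(-1/4) + 0)**2 + 2)*0) = 30*(((1/2 + 0)**2 + 2)*0) = 30*(((1/2)**2 + 2)*0) = 30*((1/4 + 2)*0) = 30*((9/4)*0) = 30*0 = 0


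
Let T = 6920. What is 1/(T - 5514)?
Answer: 1/1406 ≈ 0.00071124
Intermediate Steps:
1/(T - 5514) = 1/(6920 - 5514) = 1/1406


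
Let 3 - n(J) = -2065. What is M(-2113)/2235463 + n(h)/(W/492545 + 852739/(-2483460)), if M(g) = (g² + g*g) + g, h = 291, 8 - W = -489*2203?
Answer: 1134996946004252758085/1008353443274987987 ≈ 1125.6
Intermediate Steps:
W = 1077275 (W = 8 - (-489)*2203 = 8 - 1*(-1077267) = 8 + 1077267 = 1077275)
M(g) = g + 2*g² (M(g) = (g² + g²) + g = 2*g² + g = g + 2*g²)
n(J) = 2068 (n(J) = 3 - 1*(-2065) = 3 + 2065 = 2068)
M(-2113)/2235463 + n(h)/(W/492545 + 852739/(-2483460)) = -2113*(1 + 2*(-2113))/2235463 + 2068/(1077275/492545 + 852739/(-2483460)) = -2113*(1 - 4226)*(1/2235463) + 2068/(1077275*(1/492545) + 852739*(-1/2483460)) = -2113*(-4225)*(1/2235463) + 2068/(215455/98509 - 852739/2483460) = 8927425*(1/2235463) + 2068/(451071408149/244643161140) = 8927425/2235463 + 2068*(244643161140/451071408149) = 8927425/2235463 + 505922057237520/451071408149 = 1134996946004252758085/1008353443274987987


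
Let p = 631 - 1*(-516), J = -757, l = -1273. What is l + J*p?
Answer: -869552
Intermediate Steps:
p = 1147 (p = 631 + 516 = 1147)
l + J*p = -1273 - 757*1147 = -1273 - 868279 = -869552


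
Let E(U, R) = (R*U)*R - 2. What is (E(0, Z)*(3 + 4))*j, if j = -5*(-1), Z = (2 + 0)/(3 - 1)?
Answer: -70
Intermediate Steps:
Z = 1 (Z = 2/2 = 2*(½) = 1)
E(U, R) = -2 + U*R² (E(U, R) = U*R² - 2 = -2 + U*R²)
j = 5
(E(0, Z)*(3 + 4))*j = ((-2 + 0*1²)*(3 + 4))*5 = ((-2 + 0*1)*7)*5 = ((-2 + 0)*7)*5 = -2*7*5 = -14*5 = -70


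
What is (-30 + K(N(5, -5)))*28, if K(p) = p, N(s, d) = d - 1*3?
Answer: -1064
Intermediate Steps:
N(s, d) = -3 + d (N(s, d) = d - 3 = -3 + d)
(-30 + K(N(5, -5)))*28 = (-30 + (-3 - 5))*28 = (-30 - 8)*28 = -38*28 = -1064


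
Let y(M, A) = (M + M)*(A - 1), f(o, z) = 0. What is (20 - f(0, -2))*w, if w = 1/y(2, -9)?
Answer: -½ ≈ -0.50000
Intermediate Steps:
y(M, A) = 2*M*(-1 + A) (y(M, A) = (2*M)*(-1 + A) = 2*M*(-1 + A))
w = -1/40 (w = 1/(2*2*(-1 - 9)) = 1/(2*2*(-10)) = 1/(-40) = -1/40 ≈ -0.025000)
(20 - f(0, -2))*w = (20 - 1*0)*(-1/40) = (20 + 0)*(-1/40) = 20*(-1/40) = -½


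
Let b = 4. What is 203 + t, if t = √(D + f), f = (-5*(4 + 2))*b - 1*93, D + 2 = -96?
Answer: 203 + I*√311 ≈ 203.0 + 17.635*I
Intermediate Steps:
D = -98 (D = -2 - 96 = -98)
f = -213 (f = -5*(4 + 2)*4 - 1*93 = -5*6*4 - 93 = -30*4 - 93 = -120 - 93 = -213)
t = I*√311 (t = √(-98 - 213) = √(-311) = I*√311 ≈ 17.635*I)
203 + t = 203 + I*√311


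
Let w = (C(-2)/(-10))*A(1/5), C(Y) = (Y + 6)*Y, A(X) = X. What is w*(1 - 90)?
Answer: -356/25 ≈ -14.240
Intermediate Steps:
C(Y) = Y*(6 + Y) (C(Y) = (6 + Y)*Y = Y*(6 + Y))
w = 4/25 (w = (-2*(6 - 2)/(-10))/5 = (-2*4*(-⅒))*(⅕) = -8*(-⅒)*(⅕) = (⅘)*(⅕) = 4/25 ≈ 0.16000)
w*(1 - 90) = 4*(1 - 90)/25 = (4/25)*(-89) = -356/25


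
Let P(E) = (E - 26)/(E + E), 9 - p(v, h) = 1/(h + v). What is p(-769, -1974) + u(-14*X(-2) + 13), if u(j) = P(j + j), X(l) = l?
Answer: 1050610/112463 ≈ 9.3418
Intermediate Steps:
p(v, h) = 9 - 1/(h + v)
P(E) = (-26 + E)/(2*E) (P(E) = (-26 + E)/((2*E)) = (-26 + E)*(1/(2*E)) = (-26 + E)/(2*E))
u(j) = (-26 + 2*j)/(4*j) (u(j) = (-26 + (j + j))/(2*(j + j)) = (-26 + 2*j)/(2*((2*j))) = (1/(2*j))*(-26 + 2*j)/2 = (-26 + 2*j)/(4*j))
p(-769, -1974) + u(-14*X(-2) + 13) = (-1 + 9*(-1974) + 9*(-769))/(-1974 - 769) + (-13 + (-14*(-2) + 13))/(2*(-14*(-2) + 13)) = (-1 - 17766 - 6921)/(-2743) + (-13 + (28 + 13))/(2*(28 + 13)) = -1/2743*(-24688) + (½)*(-13 + 41)/41 = 24688/2743 + (½)*(1/41)*28 = 24688/2743 + 14/41 = 1050610/112463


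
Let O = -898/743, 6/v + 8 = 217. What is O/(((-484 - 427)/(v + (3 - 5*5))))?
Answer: -4123616/141466457 ≈ -0.029149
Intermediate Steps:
v = 6/209 (v = 6/(-8 + 217) = 6/209 ≈ 0.028708)
O = -898/743 (O = -898*1/743 = -898/743 ≈ -1.2086)
O/(((-484 - 427)/(v + (3 - 5*5)))) = -898*(6/209 + (3 - 5*5))/(-484 - 427)/743 = -898/(743*((-911/(6/209 + (3 - 25))))) = -898/(743*((-911/(6/209 - 22)))) = -898/(743*((-911/(-4592/209)))) = -898/(743*((-911*(-209/4592)))) = -898/(743*190399/4592) = -898/743*4592/190399 = -4123616/141466457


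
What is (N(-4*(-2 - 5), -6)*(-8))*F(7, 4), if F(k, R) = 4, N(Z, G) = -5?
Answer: 160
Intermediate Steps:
(N(-4*(-2 - 5), -6)*(-8))*F(7, 4) = -5*(-8)*4 = 40*4 = 160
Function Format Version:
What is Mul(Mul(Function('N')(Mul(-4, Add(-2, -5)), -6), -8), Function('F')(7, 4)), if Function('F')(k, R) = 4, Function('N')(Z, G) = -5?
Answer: 160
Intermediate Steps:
Mul(Mul(Function('N')(Mul(-4, Add(-2, -5)), -6), -8), Function('F')(7, 4)) = Mul(Mul(-5, -8), 4) = Mul(40, 4) = 160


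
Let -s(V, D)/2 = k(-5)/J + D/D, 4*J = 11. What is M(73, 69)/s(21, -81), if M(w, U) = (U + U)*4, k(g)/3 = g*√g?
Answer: -33396/18121 - 182160*I*√5/18121 ≈ -1.8429 - 22.478*I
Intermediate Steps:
J = 11/4 (J = (¼)*11 = 11/4 ≈ 2.7500)
k(g) = 3*g^(3/2) (k(g) = 3*(g*√g) = 3*g^(3/2))
M(w, U) = 8*U (M(w, U) = (2*U)*4 = 8*U)
s(V, D) = -2 + 120*I*√5/11 (s(V, D) = -2*((3*(-5)^(3/2))/(11/4) + D/D) = -2*((3*(-5*I*√5))*(4/11) + 1) = -2*(-15*I*√5*(4/11) + 1) = -2*(-60*I*√5/11 + 1) = -2*(1 - 60*I*√5/11) = -2 + 120*I*√5/11)
M(73, 69)/s(21, -81) = (8*69)/(-2 + 120*I*√5/11) = 552/(-2 + 120*I*√5/11)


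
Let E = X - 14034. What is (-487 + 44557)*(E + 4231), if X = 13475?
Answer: 161825040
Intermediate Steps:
E = -559 (E = 13475 - 14034 = -559)
(-487 + 44557)*(E + 4231) = (-487 + 44557)*(-559 + 4231) = 44070*3672 = 161825040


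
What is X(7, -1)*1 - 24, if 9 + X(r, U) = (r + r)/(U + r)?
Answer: -92/3 ≈ -30.667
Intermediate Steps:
X(r, U) = -9 + 2*r/(U + r) (X(r, U) = -9 + (r + r)/(U + r) = -9 + (2*r)/(U + r) = -9 + 2*r/(U + r))
X(7, -1)*1 - 24 = ((-9*(-1) - 7*7)/(-1 + 7))*1 - 24 = ((9 - 49)/6)*1 - 24 = ((⅙)*(-40))*1 - 24 = -20/3*1 - 24 = -20/3 - 24 = -92/3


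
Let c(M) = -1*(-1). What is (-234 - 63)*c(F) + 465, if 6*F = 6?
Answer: 168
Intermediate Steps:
F = 1 (F = (⅙)*6 = 1)
c(M) = 1
(-234 - 63)*c(F) + 465 = (-234 - 63)*1 + 465 = -297*1 + 465 = -297 + 465 = 168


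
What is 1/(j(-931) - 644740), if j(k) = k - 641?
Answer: -1/646312 ≈ -1.5472e-6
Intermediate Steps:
j(k) = -641 + k
1/(j(-931) - 644740) = 1/((-641 - 931) - 644740) = 1/(-1572 - 644740) = 1/(-646312) = -1/646312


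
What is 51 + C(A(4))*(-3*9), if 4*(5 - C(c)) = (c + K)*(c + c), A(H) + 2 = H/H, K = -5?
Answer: -3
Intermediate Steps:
A(H) = -1 (A(H) = -2 + H/H = -2 + 1 = -1)
C(c) = 5 - c*(-5 + c)/2 (C(c) = 5 - (c - 5)*(c + c)/4 = 5 - (-5 + c)*2*c/4 = 5 - c*(-5 + c)/2)
51 + C(A(4))*(-3*9) = 51 + (5 - 1/2*(-1)**2 + (5/2)*(-1))*(-3*9) = 51 + (5 - 1/2*1 - 5/2)*(-27) = 51 + (5 - 1/2 - 5/2)*(-27) = 51 + 2*(-27) = 51 - 54 = -3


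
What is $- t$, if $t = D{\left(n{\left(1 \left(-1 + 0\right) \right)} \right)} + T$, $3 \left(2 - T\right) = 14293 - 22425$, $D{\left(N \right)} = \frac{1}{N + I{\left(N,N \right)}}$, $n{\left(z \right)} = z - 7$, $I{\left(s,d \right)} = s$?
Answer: $- \frac{130205}{48} \approx -2712.6$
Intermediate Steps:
$n{\left(z \right)} = -7 + z$ ($n{\left(z \right)} = z - 7 = -7 + z$)
$D{\left(N \right)} = \frac{1}{2 N}$ ($D{\left(N \right)} = \frac{1}{N + N} = \frac{1}{2 N}$)
$T = \frac{8138}{3}$ ($T = 2 - \frac{14293 - 22425}{3} = 2 - - \frac{8132}{3} = 2 + \frac{8132}{3} = \frac{8138}{3} \approx 2712.7$)
$t = \frac{130205}{48}$ ($t = \frac{1}{2 \left(-7 + 1 \left(-1 + 0\right)\right)} + \frac{8138}{3} = \frac{1}{2 \left(-7 + 1 \left(-1\right)\right)} + \frac{8138}{3} = \frac{1}{2 \left(-7 - 1\right)} + \frac{8138}{3} = \frac{1}{2 \left(-8\right)} + \frac{8138}{3} = \frac{1}{2} \left(- \frac{1}{8}\right) + \frac{8138}{3} = - \frac{1}{16} + \frac{8138}{3} = \frac{130205}{48} \approx 2712.6$)
$- t = \left(-1\right) \frac{130205}{48} = - \frac{130205}{48}$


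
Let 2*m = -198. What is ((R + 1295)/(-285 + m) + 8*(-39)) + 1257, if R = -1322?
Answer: 120969/128 ≈ 945.07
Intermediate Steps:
m = -99 (m = (½)*(-198) = -99)
((R + 1295)/(-285 + m) + 8*(-39)) + 1257 = ((-1322 + 1295)/(-285 - 99) + 8*(-39)) + 1257 = (-27/(-384) - 312) + 1257 = (-27*(-1/384) - 312) + 1257 = (9/128 - 312) + 1257 = -39927/128 + 1257 = 120969/128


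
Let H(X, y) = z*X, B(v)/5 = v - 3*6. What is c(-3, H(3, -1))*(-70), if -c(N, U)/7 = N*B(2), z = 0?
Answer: 117600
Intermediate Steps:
B(v) = -90 + 5*v (B(v) = 5*(v - 3*6) = 5*(v - 18) = 5*(-18 + v) = -90 + 5*v)
H(X, y) = 0 (H(X, y) = 0*X = 0)
c(N, U) = 560*N (c(N, U) = -7*N*(-90 + 5*2) = -7*N*(-90 + 10) = -7*N*(-80) = -(-560)*N = 560*N)
c(-3, H(3, -1))*(-70) = (560*(-3))*(-70) = -1680*(-70) = 117600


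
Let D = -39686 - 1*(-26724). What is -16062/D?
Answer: 8031/6481 ≈ 1.2392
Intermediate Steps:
D = -12962 (D = -39686 + 26724 = -12962)
-16062/D = -16062/(-12962) = -16062*(-1/12962) = 8031/6481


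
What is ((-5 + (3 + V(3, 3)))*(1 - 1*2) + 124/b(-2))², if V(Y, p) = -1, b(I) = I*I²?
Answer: 625/4 ≈ 156.25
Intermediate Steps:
b(I) = I³
((-5 + (3 + V(3, 3)))*(1 - 1*2) + 124/b(-2))² = ((-5 + (3 - 1))*(1 - 1*2) + 124/((-2)³))² = ((-5 + 2)*(1 - 2) + 124/(-8))² = (-3*(-1) + 124*(-⅛))² = (3 - 31/2)² = (-25/2)² = 625/4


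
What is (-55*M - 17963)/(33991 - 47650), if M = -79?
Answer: 13618/13659 ≈ 0.99700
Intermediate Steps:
(-55*M - 17963)/(33991 - 47650) = (-55*(-79) - 17963)/(33991 - 47650) = (4345 - 17963)/(-13659) = -13618*(-1/13659) = 13618/13659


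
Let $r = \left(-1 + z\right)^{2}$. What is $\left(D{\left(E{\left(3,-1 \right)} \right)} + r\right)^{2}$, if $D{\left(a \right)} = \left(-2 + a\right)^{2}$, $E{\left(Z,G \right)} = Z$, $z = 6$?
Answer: $676$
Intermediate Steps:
$r = 25$ ($r = \left(-1 + 6\right)^{2} = 5^{2} = 25$)
$\left(D{\left(E{\left(3,-1 \right)} \right)} + r\right)^{2} = \left(\left(-2 + 3\right)^{2} + 25\right)^{2} = \left(1^{2} + 25\right)^{2} = \left(1 + 25\right)^{2} = 26^{2} = 676$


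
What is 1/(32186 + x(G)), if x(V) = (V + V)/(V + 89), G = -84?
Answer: 5/160762 ≈ 3.1102e-5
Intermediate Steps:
x(V) = 2*V/(89 + V) (x(V) = (2*V)/(89 + V) = 2*V/(89 + V))
1/(32186 + x(G)) = 1/(32186 + 2*(-84)/(89 - 84)) = 1/(32186 + 2*(-84)/5) = 1/(32186 + 2*(-84)*(1/5)) = 1/(32186 - 168/5) = 1/(160762/5) = 5/160762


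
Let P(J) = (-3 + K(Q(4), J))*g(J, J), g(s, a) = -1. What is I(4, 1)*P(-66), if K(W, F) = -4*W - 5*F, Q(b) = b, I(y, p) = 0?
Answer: 0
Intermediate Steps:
K(W, F) = -5*F - 4*W
P(J) = 19 + 5*J (P(J) = (-3 + (-5*J - 4*4))*(-1) = (-3 + (-5*J - 16))*(-1) = (-3 + (-16 - 5*J))*(-1) = (-19 - 5*J)*(-1) = 19 + 5*J)
I(4, 1)*P(-66) = 0*(19 + 5*(-66)) = 0*(19 - 330) = 0*(-311) = 0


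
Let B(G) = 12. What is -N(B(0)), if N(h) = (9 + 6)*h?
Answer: -180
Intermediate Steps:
N(h) = 15*h
-N(B(0)) = -15*12 = -1*180 = -180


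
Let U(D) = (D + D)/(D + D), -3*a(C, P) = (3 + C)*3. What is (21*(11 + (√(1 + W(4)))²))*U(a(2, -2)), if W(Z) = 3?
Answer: 315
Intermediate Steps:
a(C, P) = -3 - C (a(C, P) = -(3 + C)*3/3 = -(9 + 3*C)/3 = -3 - C)
U(D) = 1 (U(D) = (2*D)/((2*D)) = (2*D)*(1/(2*D)) = 1)
(21*(11 + (√(1 + W(4)))²))*U(a(2, -2)) = (21*(11 + (√(1 + 3))²))*1 = (21*(11 + (√4)²))*1 = (21*(11 + 2²))*1 = (21*(11 + 4))*1 = (21*15)*1 = 315*1 = 315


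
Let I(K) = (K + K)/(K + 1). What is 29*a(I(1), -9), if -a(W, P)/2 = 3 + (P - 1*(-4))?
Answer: 116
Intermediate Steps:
I(K) = 2*K/(1 + K) (I(K) = (2*K)/(1 + K) = 2*K/(1 + K))
a(W, P) = -14 - 2*P (a(W, P) = -2*(3 + (P - 1*(-4))) = -2*(3 + (P + 4)) = -2*(3 + (4 + P)) = -2*(7 + P) = -14 - 2*P)
29*a(I(1), -9) = 29*(-14 - 2*(-9)) = 29*(-14 + 18) = 29*4 = 116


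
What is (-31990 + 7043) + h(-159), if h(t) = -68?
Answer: -25015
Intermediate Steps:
(-31990 + 7043) + h(-159) = (-31990 + 7043) - 68 = -24947 - 68 = -25015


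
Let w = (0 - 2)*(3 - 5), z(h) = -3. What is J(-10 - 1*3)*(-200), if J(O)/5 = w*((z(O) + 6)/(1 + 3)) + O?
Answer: 10000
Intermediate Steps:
w = 4 (w = -2*(-2) = 4)
J(O) = 15 + 5*O (J(O) = 5*(4*((-3 + 6)/(1 + 3)) + O) = 5*(4*(3/4) + O) = 5*(4*(3*(¼)) + O) = 5*(4*(¾) + O) = 5*(3 + O) = 15 + 5*O)
J(-10 - 1*3)*(-200) = (15 + 5*(-10 - 1*3))*(-200) = (15 + 5*(-10 - 3))*(-200) = (15 + 5*(-13))*(-200) = (15 - 65)*(-200) = -50*(-200) = 10000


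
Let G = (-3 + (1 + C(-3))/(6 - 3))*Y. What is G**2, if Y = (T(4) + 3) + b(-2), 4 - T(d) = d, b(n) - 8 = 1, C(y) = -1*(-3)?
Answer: 400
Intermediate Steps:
C(y) = 3
b(n) = 9 (b(n) = 8 + 1 = 9)
T(d) = 4 - d
Y = 12 (Y = ((4 - 1*4) + 3) + 9 = ((4 - 4) + 3) + 9 = (0 + 3) + 9 = 3 + 9 = 12)
G = -20 (G = (-3 + (1 + 3)/(6 - 3))*12 = (-3 + 4/3)*12 = -5/3*12 = -20)
G**2 = (-20)**2 = 400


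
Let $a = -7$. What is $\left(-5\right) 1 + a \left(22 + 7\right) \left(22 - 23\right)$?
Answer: $198$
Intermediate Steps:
$\left(-5\right) 1 + a \left(22 + 7\right) \left(22 - 23\right) = \left(-5\right) 1 - 7 \left(22 + 7\right) \left(22 - 23\right) = -5 - 7 \cdot 29 \left(-1\right) = -5 - -203 = -5 + 203 = 198$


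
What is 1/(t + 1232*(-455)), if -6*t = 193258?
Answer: -3/1778309 ≈ -1.6870e-6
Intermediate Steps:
t = -96629/3 (t = -⅙*193258 = -96629/3 ≈ -32210.)
1/(t + 1232*(-455)) = 1/(-96629/3 + 1232*(-455)) = 1/(-96629/3 - 560560) = 1/(-1778309/3) = -3/1778309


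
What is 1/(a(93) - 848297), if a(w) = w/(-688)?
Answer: -688/583628429 ≈ -1.1788e-6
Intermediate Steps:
a(w) = -w/688 (a(w) = w*(-1/688) = -w/688)
1/(a(93) - 848297) = 1/(-1/688*93 - 848297) = 1/(-93/688 - 848297) = 1/(-583628429/688) = -688/583628429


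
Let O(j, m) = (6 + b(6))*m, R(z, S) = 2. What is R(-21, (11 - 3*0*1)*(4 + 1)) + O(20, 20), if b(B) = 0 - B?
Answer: 2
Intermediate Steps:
b(B) = -B
O(j, m) = 0 (O(j, m) = (6 - 1*6)*m = (6 - 6)*m = 0*m = 0)
R(-21, (11 - 3*0*1)*(4 + 1)) + O(20, 20) = 2 + 0 = 2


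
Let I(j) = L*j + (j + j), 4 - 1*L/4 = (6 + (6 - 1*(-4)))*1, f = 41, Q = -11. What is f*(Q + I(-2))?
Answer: 3321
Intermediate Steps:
L = -48 (L = 16 - 4*(6 + (6 - 1*(-4))) = 16 - 4*(6 + (6 + 4)) = 16 - 4*(6 + 10) = 16 - 64 = -48)
I(j) = -46*j (I(j) = -48*j + (j + j) = -48*j + 2*j = -46*j)
f*(Q + I(-2)) = 41*(-11 - 46*(-2)) = 41*(-11 + 92) = 41*81 = 3321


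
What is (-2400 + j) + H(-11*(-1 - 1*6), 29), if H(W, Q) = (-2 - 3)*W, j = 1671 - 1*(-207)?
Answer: -907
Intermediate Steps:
j = 1878 (j = 1671 + 207 = 1878)
H(W, Q) = -5*W
(-2400 + j) + H(-11*(-1 - 1*6), 29) = (-2400 + 1878) - (-55)*(-1 - 1*6) = -522 - (-55)*(-1 - 6) = -522 - (-55)*(-7) = -522 - 5*77 = -522 - 385 = -907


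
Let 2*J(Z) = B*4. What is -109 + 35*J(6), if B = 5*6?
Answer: 1991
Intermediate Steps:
B = 30
J(Z) = 60 (J(Z) = (30*4)/2 = (½)*120 = 60)
-109 + 35*J(6) = -109 + 35*60 = -109 + 2100 = 1991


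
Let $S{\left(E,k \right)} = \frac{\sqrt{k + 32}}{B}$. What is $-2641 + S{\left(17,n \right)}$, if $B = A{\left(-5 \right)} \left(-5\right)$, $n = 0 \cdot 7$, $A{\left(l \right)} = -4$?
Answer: $-2641 + \frac{\sqrt{2}}{5} \approx -2640.7$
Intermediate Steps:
$n = 0$
$B = 20$ ($B = \left(-4\right) \left(-5\right) = 20$)
$S{\left(E,k \right)} = \frac{\sqrt{32 + k}}{20}$ ($S{\left(E,k \right)} = \frac{\sqrt{k + 32}}{20} = \sqrt{32 + k} \frac{1}{20} = \frac{\sqrt{32 + k}}{20}$)
$-2641 + S{\left(17,n \right)} = -2641 + \frac{\sqrt{32 + 0}}{20} = -2641 + \frac{\sqrt{32}}{20} = -2641 + \frac{4 \sqrt{2}}{20} = -2641 + \frac{\sqrt{2}}{5}$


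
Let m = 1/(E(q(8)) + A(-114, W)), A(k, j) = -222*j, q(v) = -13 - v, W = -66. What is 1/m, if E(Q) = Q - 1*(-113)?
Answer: 14744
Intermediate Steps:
E(Q) = 113 + Q (E(Q) = Q + 113 = 113 + Q)
m = 1/14744 (m = 1/((113 + (-13 - 1*8)) - 222*(-66)) = 1/((113 + (-13 - 8)) + 14652) = 1/((113 - 21) + 14652) = 1/(92 + 14652) = 1/14744 ≈ 6.7824e-5)
1/m = 1/(1/14744) = 14744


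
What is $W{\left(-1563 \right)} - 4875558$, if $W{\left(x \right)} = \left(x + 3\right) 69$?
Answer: $-4983198$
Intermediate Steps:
$W{\left(x \right)} = 207 + 69 x$ ($W{\left(x \right)} = \left(3 + x\right) 69 = 207 + 69 x$)
$W{\left(-1563 \right)} - 4875558 = \left(207 + 69 \left(-1563\right)\right) - 4875558 = \left(207 - 107847\right) - 4875558 = -107640 - 4875558 = -4983198$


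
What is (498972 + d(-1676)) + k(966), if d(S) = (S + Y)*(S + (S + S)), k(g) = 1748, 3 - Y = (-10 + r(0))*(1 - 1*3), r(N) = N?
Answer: 9013124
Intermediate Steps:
Y = -17 (Y = 3 - (-10 + 0)*(1 - 1*3) = 3 - (-10)*(1 - 3) = 3 - (-10)*(-2) = 3 - 1*20 = 3 - 20 = -17)
d(S) = 3*S*(-17 + S) (d(S) = (S - 17)*(S + (S + S)) = (-17 + S)*(S + 2*S) = (-17 + S)*(3*S) = 3*S*(-17 + S))
(498972 + d(-1676)) + k(966) = (498972 + 3*(-1676)*(-17 - 1676)) + 1748 = (498972 + 3*(-1676)*(-1693)) + 1748 = (498972 + 8512404) + 1748 = 9011376 + 1748 = 9013124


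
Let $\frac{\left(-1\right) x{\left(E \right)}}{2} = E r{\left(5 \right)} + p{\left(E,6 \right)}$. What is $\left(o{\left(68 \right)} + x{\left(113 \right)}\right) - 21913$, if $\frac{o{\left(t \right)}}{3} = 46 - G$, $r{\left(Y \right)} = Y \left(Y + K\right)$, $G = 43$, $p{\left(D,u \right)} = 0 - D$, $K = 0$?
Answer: $-27328$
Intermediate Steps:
$p{\left(D,u \right)} = - D$
$r{\left(Y \right)} = Y^{2}$ ($r{\left(Y \right)} = Y \left(Y + 0\right) = Y Y = Y^{2}$)
$x{\left(E \right)} = - 48 E$ ($x{\left(E \right)} = - 2 \left(E 5^{2} - E\right) = - 2 \left(E 25 - E\right) = - 2 \left(25 E - E\right) = - 2 \cdot 24 E = - 48 E$)
$o{\left(t \right)} = 9$ ($o{\left(t \right)} = 3 \left(46 - 43\right) = 3 \cdot 3 = 9$)
$\left(o{\left(68 \right)} + x{\left(113 \right)}\right) - 21913 = \left(9 - 5424\right) - 21913 = -5415 - 21913 = -27328$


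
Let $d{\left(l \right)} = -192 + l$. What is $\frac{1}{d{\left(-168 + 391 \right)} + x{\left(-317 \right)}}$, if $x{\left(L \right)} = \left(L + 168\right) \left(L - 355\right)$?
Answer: $\frac{1}{100159} \approx 9.9841 \cdot 10^{-6}$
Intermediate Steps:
$x{\left(L \right)} = \left(-355 + L\right) \left(168 + L\right)$ ($x{\left(L \right)} = \left(168 + L\right) \left(-355 + L\right) = \left(-355 + L\right) \left(168 + L\right)$)
$\frac{1}{d{\left(-168 + 391 \right)} + x{\left(-317 \right)}} = \frac{1}{\left(-192 + \left(-168 + 391\right)\right) - \left(361 - 100489\right)} = \frac{1}{\left(-192 + 223\right) + \left(-59640 + 100489 + 59279\right)} = \frac{1}{31 + 100128} = \frac{1}{100159}$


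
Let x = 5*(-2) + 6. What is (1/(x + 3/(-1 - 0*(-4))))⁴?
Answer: 1/2401 ≈ 0.00041649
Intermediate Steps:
x = -4 (x = -10 + 6 = -4)
(1/(x + 3/(-1 - 0*(-4))))⁴ = (1/(-4 + 3/(-1 - 0*(-4))))⁴ = (1/(-4 + 3/(-1 - 1*0)))⁴ = (1/(-4 + 3/(-1 + 0)))⁴ = (1/(-4 + 3/(-1)))⁴ = (1/(-4 + 3*(-1)))⁴ = (1/(-4 - 3))⁴ = (1/(-7))⁴ = (-⅐)⁴ = 1/2401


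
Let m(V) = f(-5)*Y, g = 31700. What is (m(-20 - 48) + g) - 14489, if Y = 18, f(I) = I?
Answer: 17121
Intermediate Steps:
m(V) = -90 (m(V) = -5*18 = -90)
(m(-20 - 48) + g) - 14489 = (-90 + 31700) - 14489 = 31610 - 14489 = 17121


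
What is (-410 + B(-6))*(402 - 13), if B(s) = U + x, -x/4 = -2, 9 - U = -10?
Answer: -148987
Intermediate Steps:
U = 19 (U = 9 - 1*(-10) = 9 + 10 = 19)
x = 8 (x = -4*(-2) = 8)
B(s) = 27 (B(s) = 19 + 8 = 27)
(-410 + B(-6))*(402 - 13) = (-410 + 27)*(402 - 13) = -383*389 = -148987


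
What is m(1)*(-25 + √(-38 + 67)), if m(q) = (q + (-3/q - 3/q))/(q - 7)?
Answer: -125/6 + 5*√29/6 ≈ -16.346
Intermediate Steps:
m(q) = (q - 6/q)/(-7 + q)
m(1)*(-25 + √(-38 + 67)) = ((-6 + 1²)/(1*(-7 + 1)))*(-25 + √(-38 + 67)) = (1*(-6 + 1)/(-6))*(-25 + √29) = (1*(-⅙)*(-5))*(-25 + √29) = 5*(-25 + √29)/6 = -125/6 + 5*√29/6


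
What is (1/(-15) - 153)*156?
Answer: -119392/5 ≈ -23878.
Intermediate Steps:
(1/(-15) - 153)*156 = (-1/15 - 153)*156 = -2296/15*156 = -119392/5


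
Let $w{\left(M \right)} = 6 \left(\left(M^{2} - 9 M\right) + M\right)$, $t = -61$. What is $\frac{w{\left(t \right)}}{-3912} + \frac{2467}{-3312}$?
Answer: $- \frac{3887173}{539856} \approx -7.2004$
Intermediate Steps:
$w{\left(M \right)} = - 48 M + 6 M^{2}$ ($w{\left(M \right)} = 6 \left(M^{2} - 8 M\right) = - 48 M + 6 M^{2}$)
$\frac{w{\left(t \right)}}{-3912} + \frac{2467}{-3312} = \frac{6 \left(-61\right) \left(-8 - 61\right)}{-3912} + \frac{2467}{-3312} = 6 \left(-61\right) \left(-69\right) \left(- \frac{1}{3912}\right) + 2467 \left(- \frac{1}{3312}\right) = 25254 \left(- \frac{1}{3912}\right) - \frac{2467}{3312} = - \frac{4209}{652} - \frac{2467}{3312} = - \frac{3887173}{539856}$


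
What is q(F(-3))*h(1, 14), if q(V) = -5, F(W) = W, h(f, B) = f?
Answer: -5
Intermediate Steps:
q(F(-3))*h(1, 14) = -5*1 = -5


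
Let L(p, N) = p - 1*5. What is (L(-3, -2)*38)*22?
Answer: -6688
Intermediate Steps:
L(p, N) = -5 + p (L(p, N) = p - 5 = -5 + p)
(L(-3, -2)*38)*22 = ((-5 - 3)*38)*22 = -8*38*22 = -304*22 = -6688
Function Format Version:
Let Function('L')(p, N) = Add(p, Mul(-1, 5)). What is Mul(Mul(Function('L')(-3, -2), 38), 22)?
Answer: -6688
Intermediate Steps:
Function('L')(p, N) = Add(-5, p) (Function('L')(p, N) = Add(p, -5) = Add(-5, p))
Mul(Mul(Function('L')(-3, -2), 38), 22) = Mul(Mul(Add(-5, -3), 38), 22) = Mul(Mul(-8, 38), 22) = Mul(-304, 22) = -6688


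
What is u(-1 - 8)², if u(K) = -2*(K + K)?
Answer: 1296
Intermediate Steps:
u(K) = -4*K
u(-1 - 8)² = (-4*(-1 - 8))² = (-4*(-9))² = 36² = 1296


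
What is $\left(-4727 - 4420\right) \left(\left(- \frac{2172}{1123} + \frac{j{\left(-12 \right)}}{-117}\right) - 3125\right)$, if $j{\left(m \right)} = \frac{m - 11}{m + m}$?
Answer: $\frac{30064511455445}{1051128} \approx 2.8602 \cdot 10^{7}$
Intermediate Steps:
$j{\left(m \right)} = \frac{-11 + m}{2 m}$
$\left(-4727 - 4420\right) \left(\left(- \frac{2172}{1123} + \frac{j{\left(-12 \right)}}{-117}\right) - 3125\right) = \left(-4727 - 4420\right) \left(\left(- \frac{2172}{1123} + \frac{\frac{1}{2} \frac{1}{-12} \left(-11 - 12\right)}{-117}\right) - 3125\right) = - 9147 \left(\left(\left(-2172\right) \frac{1}{1123} + \frac{1}{2} \left(- \frac{1}{12}\right) \left(-23\right) \left(- \frac{1}{117}\right)\right) - 3125\right) = - 9147 \left(\left(- \frac{2172}{1123} + \frac{23}{24} \left(- \frac{1}{117}\right)\right) - 3125\right) = - 9147 \left(\left(- \frac{2172}{1123} - \frac{23}{2808}\right) - 3125\right) = - 9147 \left(- \frac{6124805}{3153384} - 3125\right) = \left(-9147\right) \left(- \frac{9860449805}{3153384}\right) = \frac{30064511455445}{1051128}$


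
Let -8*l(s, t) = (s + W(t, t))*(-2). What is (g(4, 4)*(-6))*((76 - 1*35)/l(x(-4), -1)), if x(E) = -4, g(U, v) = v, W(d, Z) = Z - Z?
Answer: 984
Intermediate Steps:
W(d, Z) = 0
l(s, t) = s/4 (l(s, t) = -(s + 0)*(-2)/8 = -s*(-2)/8 = -(-1)*s/4 = s/4)
(g(4, 4)*(-6))*((76 - 1*35)/l(x(-4), -1)) = (4*(-6))*((76 - 1*35)/(((1/4)*(-4)))) = -24*(76 - 35)/(-1) = -984*(-1) = -24*(-41) = 984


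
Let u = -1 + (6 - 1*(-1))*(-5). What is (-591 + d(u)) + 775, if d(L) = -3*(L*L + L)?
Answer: -3596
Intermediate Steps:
u = -36 (u = -1 + (6 + 1)*(-5) = -1 + 7*(-5) = -1 - 35 = -36)
d(L) = -3*L - 3*L² (d(L) = -3*(L² + L) = -3*(L + L²) = -3*L - 3*L²)
(-591 + d(u)) + 775 = (-591 - 3*(-36)*(1 - 36)) + 775 = (-591 - 3*(-36)*(-35)) + 775 = (-591 - 3780) + 775 = -4371 + 775 = -3596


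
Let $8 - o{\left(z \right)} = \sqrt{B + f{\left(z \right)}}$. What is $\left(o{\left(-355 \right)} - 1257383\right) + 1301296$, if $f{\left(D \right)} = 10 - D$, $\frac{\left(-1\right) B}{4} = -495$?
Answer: $43921 - \sqrt{2345} \approx 43873.0$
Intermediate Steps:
$B = 1980$ ($B = \left(-4\right) \left(-495\right) = 1980$)
$o{\left(z \right)} = 8 - \sqrt{1990 - z}$ ($o{\left(z \right)} = 8 - \sqrt{1980 - \left(-10 + z\right)} = 8 - \sqrt{1990 - z}$)
$\left(o{\left(-355 \right)} - 1257383\right) + 1301296 = \left(\left(8 - \sqrt{1990 - -355}\right) - 1257383\right) + 1301296 = \left(\left(8 - \sqrt{1990 + 355}\right) - 1257383\right) + 1301296 = \left(\left(8 - \sqrt{2345}\right) - 1257383\right) + 1301296 = \left(-1257375 - \sqrt{2345}\right) + 1301296 = 43921 - \sqrt{2345}$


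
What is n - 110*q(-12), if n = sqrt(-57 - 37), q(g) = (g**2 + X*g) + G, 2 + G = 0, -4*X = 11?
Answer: -19250 + I*sqrt(94) ≈ -19250.0 + 9.6954*I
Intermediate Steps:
X = -11/4 (X = -1/4*11 = -11/4 ≈ -2.7500)
G = -2 (G = -2 + 0 = -2)
q(g) = -2 + g**2 - 11*g/4 (q(g) = (g**2 - 11*g/4) - 2 = -2 + g**2 - 11*g/4)
n = I*sqrt(94) (n = sqrt(-94) = I*sqrt(94) ≈ 9.6954*I)
n - 110*q(-12) = I*sqrt(94) - 110*(-2 + (-12)**2 - 11/4*(-12)) = I*sqrt(94) - 110*(-2 + 144 + 33) = I*sqrt(94) - 110*175 = I*sqrt(94) - 19250 = -19250 + I*sqrt(94)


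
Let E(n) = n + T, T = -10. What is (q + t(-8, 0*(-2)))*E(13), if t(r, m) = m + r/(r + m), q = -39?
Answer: -114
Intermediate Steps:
E(n) = -10 + n (E(n) = n - 10 = -10 + n)
t(r, m) = m + r/(m + r)
(q + t(-8, 0*(-2)))*E(13) = (-39 + (-8 + (0*(-2))² + (0*(-2))*(-8))/(0*(-2) - 8))*(-10 + 13) = (-39 + (-8 + 0² + 0*(-8))/(0 - 8))*3 = (-39 + (-8 + 0 + 0)/(-8))*3 = (-39 - ⅛*(-8))*3 = (-39 + 1)*3 = -38*3 = -114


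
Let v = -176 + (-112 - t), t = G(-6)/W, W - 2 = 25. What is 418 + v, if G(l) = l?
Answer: 1172/9 ≈ 130.22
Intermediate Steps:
W = 27 (W = 2 + 25 = 27)
t = -2/9 (t = -6/27 = -6*1/27 = -2/9 ≈ -0.22222)
v = -2590/9 (v = -176 + (-112 - 1*(-2/9)) = -176 + (-112 + 2/9) = -176 - 1006/9 = -2590/9 ≈ -287.78)
418 + v = 418 - 2590/9 = 1172/9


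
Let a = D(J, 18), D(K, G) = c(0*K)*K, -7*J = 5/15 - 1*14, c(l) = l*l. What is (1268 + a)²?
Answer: 1607824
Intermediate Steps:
c(l) = l²
J = 41/21 (J = -(5/15 - 1*14)/7 = -(5*(1/15) - 14)/7 = -(⅓ - 14)/7 = -⅐*(-41/3) = 41/21 ≈ 1.9524)
D(K, G) = 0 (D(K, G) = (0*K)²*K = 0²*K = 0*K = 0)
a = 0
(1268 + a)² = (1268 + 0)² = 1268² = 1607824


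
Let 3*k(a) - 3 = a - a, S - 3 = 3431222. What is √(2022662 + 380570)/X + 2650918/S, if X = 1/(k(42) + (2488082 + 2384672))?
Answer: 2650918/3431225 + 19491020*√150202 ≈ 7.5539e+9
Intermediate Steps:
S = 3431225 (S = 3 + 3431222 = 3431225)
k(a) = 1 (k(a) = 1 + (a - a)/3 = 1 + (⅓)*0 = 1 + 0 = 1)
X = 1/4872755 (X = 1/(1 + (2488082 + 2384672)) = 1/(1 + 4872754) = 1/4872755 ≈ 2.0522e-7)
√(2022662 + 380570)/X + 2650918/S = √(2022662 + 380570)/(1/4872755) + 2650918/3431225 = √2403232*4872755 + 2650918*(1/3431225) = (4*√150202)*4872755 + 2650918/3431225 = 19491020*√150202 + 2650918/3431225 = 2650918/3431225 + 19491020*√150202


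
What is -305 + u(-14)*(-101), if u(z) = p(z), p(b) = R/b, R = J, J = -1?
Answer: -4371/14 ≈ -312.21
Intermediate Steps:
R = -1
p(b) = -1/b
u(z) = -1/z
-305 + u(-14)*(-101) = -305 - 1/(-14)*(-101) = -305 - 1*(-1/14)*(-101) = -305 + (1/14)*(-101) = -305 - 101/14 = -4371/14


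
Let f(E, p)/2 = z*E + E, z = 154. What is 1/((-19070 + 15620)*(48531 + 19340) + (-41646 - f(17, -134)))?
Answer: -1/234201866 ≈ -4.2698e-9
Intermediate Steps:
f(E, p) = 310*E (f(E, p) = 2*(154*E + E) = 2*(155*E) = 310*E)
1/((-19070 + 15620)*(48531 + 19340) + (-41646 - f(17, -134))) = 1/((-19070 + 15620)*(48531 + 19340) + (-41646 - 310*17)) = 1/(-3450*67871 + (-41646 - 1*5270)) = 1/(-234154950 + (-41646 - 5270)) = 1/(-234154950 - 46916) = 1/(-234201866) = -1/234201866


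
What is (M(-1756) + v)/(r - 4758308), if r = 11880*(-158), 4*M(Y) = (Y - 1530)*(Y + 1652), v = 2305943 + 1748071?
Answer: -2069725/3317674 ≈ -0.62385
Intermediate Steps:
v = 4054014
M(Y) = (-1530 + Y)*(1652 + Y)/4 (M(Y) = ((Y - 1530)*(Y + 1652))/4 = ((-1530 + Y)*(1652 + Y))/4 = (-1530 + Y)*(1652 + Y)/4)
r = -1877040
(M(-1756) + v)/(r - 4758308) = ((-631890 + (¼)*(-1756)² + (61/2)*(-1756)) + 4054014)/(-1877040 - 4758308) = ((-631890 + (¼)*3083536 - 53558) + 4054014)/(-6635348) = ((-631890 + 770884 - 53558) + 4054014)*(-1/6635348) = (85436 + 4054014)*(-1/6635348) = 4139450*(-1/6635348) = -2069725/3317674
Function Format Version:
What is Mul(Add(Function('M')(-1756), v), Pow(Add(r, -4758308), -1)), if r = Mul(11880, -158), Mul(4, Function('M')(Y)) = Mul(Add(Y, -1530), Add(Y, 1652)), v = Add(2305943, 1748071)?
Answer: Rational(-2069725, 3317674) ≈ -0.62385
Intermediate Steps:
v = 4054014
Function('M')(Y) = Mul(Rational(1, 4), Add(-1530, Y), Add(1652, Y)) (Function('M')(Y) = Mul(Rational(1, 4), Mul(Add(Y, -1530), Add(Y, 1652))) = Mul(Rational(1, 4), Mul(Add(-1530, Y), Add(1652, Y))) = Mul(Rational(1, 4), Add(-1530, Y), Add(1652, Y)))
r = -1877040
Mul(Add(Function('M')(-1756), v), Pow(Add(r, -4758308), -1)) = Mul(Add(Add(-631890, Mul(Rational(1, 4), Pow(-1756, 2)), Mul(Rational(61, 2), -1756)), 4054014), Pow(Add(-1877040, -4758308), -1)) = Mul(Add(Add(-631890, Mul(Rational(1, 4), 3083536), -53558), 4054014), Pow(-6635348, -1)) = Mul(Add(Add(-631890, 770884, -53558), 4054014), Rational(-1, 6635348)) = Mul(Add(85436, 4054014), Rational(-1, 6635348)) = Mul(4139450, Rational(-1, 6635348)) = Rational(-2069725, 3317674)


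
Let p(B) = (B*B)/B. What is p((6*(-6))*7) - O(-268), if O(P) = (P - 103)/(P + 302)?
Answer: -8197/34 ≈ -241.09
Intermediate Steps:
p(B) = B (p(B) = B²/B = B)
O(P) = (-103 + P)/(302 + P)
p((6*(-6))*7) - O(-268) = (6*(-6))*7 - (-103 - 268)/(302 - 268) = -36*7 - (-371)/34 = -252 - (-371)/34 = -252 - 1*(-371/34) = -252 + 371/34 = -8197/34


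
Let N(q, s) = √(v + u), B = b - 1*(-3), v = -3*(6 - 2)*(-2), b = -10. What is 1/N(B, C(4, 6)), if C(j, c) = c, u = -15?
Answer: ⅓ ≈ 0.33333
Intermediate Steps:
v = 24 (v = -12*(-2) = -3*(-8) = 24)
B = -7 (B = -10 - 1*(-3) = -10 + 3 = -7)
N(q, s) = 3 (N(q, s) = √(24 - 15) = √9 = 3)
1/N(B, C(4, 6)) = 1/3 = ⅓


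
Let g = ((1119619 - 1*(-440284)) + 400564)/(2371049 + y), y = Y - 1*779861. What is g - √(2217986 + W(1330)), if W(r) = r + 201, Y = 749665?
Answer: 1960467/2340853 - 3*√246613 ≈ -1489.0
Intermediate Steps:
y = -30196 (y = 749665 - 1*779861 = 749665 - 779861 = -30196)
W(r) = 201 + r
g = 1960467/2340853 (g = ((1119619 - 1*(-440284)) + 400564)/(2371049 - 30196) = ((1119619 + 440284) + 400564)/2340853 = (1559903 + 400564)*(1/2340853) = 1960467*(1/2340853) = 1960467/2340853 ≈ 0.83750)
g - √(2217986 + W(1330)) = 1960467/2340853 - √(2217986 + (201 + 1330)) = 1960467/2340853 - √(2217986 + 1531) = 1960467/2340853 - √2219517 = 1960467/2340853 - 3*√246613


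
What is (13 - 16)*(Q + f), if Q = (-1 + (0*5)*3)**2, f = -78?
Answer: 231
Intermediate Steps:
Q = 1 (Q = (-1 + 0*3)**2 = (-1 + 0)**2 = (-1)**2 = 1)
(13 - 16)*(Q + f) = (13 - 16)*(1 - 78) = -3*(-77) = 231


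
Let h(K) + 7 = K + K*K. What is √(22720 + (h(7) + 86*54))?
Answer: √27413 ≈ 165.57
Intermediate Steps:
h(K) = -7 + K + K² (h(K) = -7 + (K + K*K) = -7 + (K + K²) = -7 + K + K²)
√(22720 + (h(7) + 86*54)) = √(22720 + ((-7 + 7 + 7²) + 86*54)) = √(22720 + ((-7 + 7 + 49) + 4644)) = √(22720 + (49 + 4644)) = √(22720 + 4693) = √27413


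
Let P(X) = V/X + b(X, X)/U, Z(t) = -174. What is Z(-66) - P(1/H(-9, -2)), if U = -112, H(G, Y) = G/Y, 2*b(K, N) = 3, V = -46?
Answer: 7395/224 ≈ 33.013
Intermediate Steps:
b(K, N) = 3/2 (b(K, N) = (1/2)*3 = 3/2)
P(X) = -3/224 - 46/X (P(X) = -46/X + (3/2)/(-112) = -46/X + (3/2)*(-1/112) = -46/X - 3/224 = -3/224 - 46/X)
Z(-66) - P(1/H(-9, -2)) = -174 - (-3/224 - 46*(-9/(-2))) = -174 - (-3/224 - 46*(-9*(-1/2))) = -174 - (-3/224 - 46/(1/(9/2))) = -174 - (-3/224 - 46/2/9) = -174 - (-3/224 - 46*9/2) = -174 - (-3/224 - 207) = -174 - 1*(-46371/224) = -174 + 46371/224 = 7395/224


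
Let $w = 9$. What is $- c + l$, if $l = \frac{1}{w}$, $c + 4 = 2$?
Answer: $\frac{19}{9} \approx 2.1111$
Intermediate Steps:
$c = -2$ ($c = -4 + 2 = -2$)
$l = \frac{1}{9} \approx 0.11111$
$- c + l = \left(-1\right) \left(-2\right) + \frac{1}{9} = 2 + \frac{1}{9} = \frac{19}{9}$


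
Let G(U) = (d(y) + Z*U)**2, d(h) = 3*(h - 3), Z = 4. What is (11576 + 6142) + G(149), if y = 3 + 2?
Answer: 380122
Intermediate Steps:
y = 5
d(h) = -9 + 3*h (d(h) = 3*(-3 + h) = -9 + 3*h)
G(U) = (6 + 4*U)**2 (G(U) = ((-9 + 3*5) + 4*U)**2 = ((-9 + 15) + 4*U)**2 = (6 + 4*U)**2)
(11576 + 6142) + G(149) = (11576 + 6142) + 4*(3 + 2*149)**2 = 17718 + 4*(3 + 298)**2 = 17718 + 4*301**2 = 17718 + 4*90601 = 17718 + 362404 = 380122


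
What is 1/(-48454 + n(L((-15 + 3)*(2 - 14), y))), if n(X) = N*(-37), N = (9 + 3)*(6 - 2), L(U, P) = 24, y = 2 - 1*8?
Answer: -1/50230 ≈ -1.9908e-5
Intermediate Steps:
y = -6 (y = 2 - 8 = -6)
N = 48 (N = 12*4 = 48)
n(X) = -1776 (n(X) = 48*(-37) = -1776)
1/(-48454 + n(L((-15 + 3)*(2 - 14), y))) = 1/(-48454 - 1776) = 1/(-50230) = -1/50230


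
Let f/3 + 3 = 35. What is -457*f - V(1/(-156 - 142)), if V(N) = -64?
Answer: -43808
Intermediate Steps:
f = 96 (f = -9 + 3*35 = -9 + 105 = 96)
-457*f - V(1/(-156 - 142)) = -457*96 - 1*(-64) = -43872 + 64 = -43808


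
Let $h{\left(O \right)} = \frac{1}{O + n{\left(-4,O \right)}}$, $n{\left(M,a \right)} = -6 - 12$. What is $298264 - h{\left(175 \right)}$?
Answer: $\frac{46827447}{157} \approx 2.9826 \cdot 10^{5}$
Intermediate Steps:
$n{\left(M,a \right)} = -18$ ($n{\left(M,a \right)} = -6 - 12 = -18$)
$h{\left(O \right)} = \frac{1}{-18 + O}$ ($h{\left(O \right)} = \frac{1}{O - 18} = \frac{1}{-18 + O}$)
$298264 - h{\left(175 \right)} = 298264 - \frac{1}{-18 + 175} = 298264 - \frac{1}{157} = \frac{46827447}{157}$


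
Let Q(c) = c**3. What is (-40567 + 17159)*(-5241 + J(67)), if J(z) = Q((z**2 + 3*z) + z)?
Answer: -2519786482983616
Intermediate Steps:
J(z) = (z**2 + 4*z)**3 (J(z) = ((z**2 + 3*z) + z)**3 = (z**2 + 4*z)**3)
(-40567 + 17159)*(-5241 + J(67)) = (-40567 + 17159)*(-5241 + 67**3*(4 + 67)**3) = -23408*(-5241 + 300763*71**3) = -23408*(-5241 + 300763*357911) = -23408*(-5241 + 107646386093) = -23408*107646380852 = -2519786482983616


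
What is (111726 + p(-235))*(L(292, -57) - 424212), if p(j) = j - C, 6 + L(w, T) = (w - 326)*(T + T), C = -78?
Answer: -46897136598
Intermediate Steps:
L(w, T) = -6 + 2*T*(-326 + w) (L(w, T) = -6 + (w - 326)*(T + T) = -6 + (-326 + w)*(2*T) = -6 + 2*T*(-326 + w))
p(j) = 78 + j (p(j) = j - 1*(-78) = j + 78 = 78 + j)
(111726 + p(-235))*(L(292, -57) - 424212) = (111726 + (78 - 235))*((-6 - 652*(-57) + 2*(-57)*292) - 424212) = (111726 - 157)*((-6 + 37164 - 33288) - 424212) = 111569*(3870 - 424212) = 111569*(-420342) = -46897136598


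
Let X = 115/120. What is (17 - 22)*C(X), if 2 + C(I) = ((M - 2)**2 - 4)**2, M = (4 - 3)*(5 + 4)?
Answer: -10115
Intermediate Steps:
M = 9 (M = 1*9 = 9)
X = 23/24 (X = 115*(1/120) = 23/24 ≈ 0.95833)
C(I) = 2023 (C(I) = -2 + ((9 - 2)**2 - 4)**2 = -2 + (7**2 - 4)**2 = -2 + (49 - 4)**2 = -2 + 45**2 = -2 + 2025 = 2023)
(17 - 22)*C(X) = (17 - 22)*2023 = -5*2023 = -10115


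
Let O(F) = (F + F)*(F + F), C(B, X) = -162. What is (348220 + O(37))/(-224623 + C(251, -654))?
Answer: -353696/224785 ≈ -1.5735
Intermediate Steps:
O(F) = 4*F² (O(F) = (2*F)*(2*F) = 4*F²)
(348220 + O(37))/(-224623 + C(251, -654)) = (348220 + 4*37²)/(-224623 - 162) = (348220 + 4*1369)/(-224785) = (348220 + 5476)*(-1/224785) = 353696*(-1/224785) = -353696/224785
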